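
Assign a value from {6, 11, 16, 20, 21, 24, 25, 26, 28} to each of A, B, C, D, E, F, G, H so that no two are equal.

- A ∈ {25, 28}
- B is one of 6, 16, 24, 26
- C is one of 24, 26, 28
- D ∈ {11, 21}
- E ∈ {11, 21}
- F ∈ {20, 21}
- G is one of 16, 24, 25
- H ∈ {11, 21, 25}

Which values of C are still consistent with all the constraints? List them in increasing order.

D and E share exactly the 2 values {11, 21}; by pigeonhole those values go to them, so strike 11, 21 from F, H.
F's domain is down to {20}, so F = 20.
H must be 25 (only option left). Eliminate 25 elsewhere: A, G.
That leaves A = 28. Eliminate 28 elsewhere: C.
No further eliminations apply; C can still be any of 24, 26.

24, 26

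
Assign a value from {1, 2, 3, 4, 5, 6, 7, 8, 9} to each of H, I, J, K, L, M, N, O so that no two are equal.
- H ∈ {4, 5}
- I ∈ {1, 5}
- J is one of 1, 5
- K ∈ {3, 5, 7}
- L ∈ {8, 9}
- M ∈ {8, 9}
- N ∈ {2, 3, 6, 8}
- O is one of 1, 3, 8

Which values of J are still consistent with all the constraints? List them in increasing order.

1, 5

I and J between them cover only {1, 5} — a naked pair. Remove those values from H, K, O.
H has just one choice, so H = 4.
L and M share exactly the 2 values {8, 9}; by pigeonhole those values go to them, so strike 8, 9 from N, O.
O must be 3 (only option left). Remove 3 from K, N.
K has just one choice, so K = 7.
No further eliminations apply; J can still be any of 1, 5.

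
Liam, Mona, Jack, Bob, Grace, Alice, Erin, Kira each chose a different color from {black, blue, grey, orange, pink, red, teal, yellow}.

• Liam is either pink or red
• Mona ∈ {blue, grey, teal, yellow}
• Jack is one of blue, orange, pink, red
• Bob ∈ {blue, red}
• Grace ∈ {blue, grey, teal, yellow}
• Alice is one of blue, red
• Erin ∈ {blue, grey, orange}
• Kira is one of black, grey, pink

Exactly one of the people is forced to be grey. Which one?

Erin

The 8 variables draw from only 8 values {black, blue, grey, orange, pink, red, teal, yellow}, so each is used; only Kira can be black, hence Kira = black.
Bob and Alice share exactly the 2 values {blue, red}; by pigeonhole those values go to them, so strike blue, red from Liam, Mona, Jack, Grace, Erin.
Liam's domain is down to {pink}, so Liam = pink. So Jack can't be pink.
Jack's domain is down to {orange}, so Jack = orange. Remove orange from Erin.
So grey goes to Erin.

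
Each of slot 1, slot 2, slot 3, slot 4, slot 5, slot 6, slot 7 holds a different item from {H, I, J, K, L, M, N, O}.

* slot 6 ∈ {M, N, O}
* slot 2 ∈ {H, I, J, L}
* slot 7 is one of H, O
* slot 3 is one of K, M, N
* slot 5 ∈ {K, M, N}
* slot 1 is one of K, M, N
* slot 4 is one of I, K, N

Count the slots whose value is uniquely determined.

3

slot 1, slot 3, slot 5 share exactly the 3 values {K, M, N}; by pigeonhole those values go to them, so strike K, M, N from slot 4, slot 6.
slot 4's domain is down to {I}, so slot 4 = I. Remove I from slot 2.
That leaves slot 6 = O. Strike O from slot 7.
slot 7 must be H (only option left). Eliminate H elsewhere: slot 2.
Determined: slot 4=I, slot 6=O, slot 7=H. The other slots each still have more than one consistent value. That makes 3.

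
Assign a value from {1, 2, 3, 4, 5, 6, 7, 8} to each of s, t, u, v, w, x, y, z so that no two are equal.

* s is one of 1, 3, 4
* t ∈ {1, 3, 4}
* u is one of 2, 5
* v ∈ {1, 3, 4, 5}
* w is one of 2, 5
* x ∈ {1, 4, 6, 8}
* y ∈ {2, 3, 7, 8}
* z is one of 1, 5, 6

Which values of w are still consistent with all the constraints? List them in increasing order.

2, 5

Among the 8 variables, 7 fits only y (and all 8 values in {1, 2, 3, 4, 5, 6, 7, 8} must be used), so y = 7.
Among the 7 still-open variables, 8 fits only x (and all 7 values in {1, 2, 3, 4, 5, 6, 8} must be used), so x = 8.
Among the 6 still-open variables, 6 fits only z (and all 6 values in {1, 2, 3, 4, 5, 6} must be used), so z = 6.
u and w between them cover only {2, 5} — a naked pair. Remove those values from v.
No further eliminations apply; w can still be any of 2, 5.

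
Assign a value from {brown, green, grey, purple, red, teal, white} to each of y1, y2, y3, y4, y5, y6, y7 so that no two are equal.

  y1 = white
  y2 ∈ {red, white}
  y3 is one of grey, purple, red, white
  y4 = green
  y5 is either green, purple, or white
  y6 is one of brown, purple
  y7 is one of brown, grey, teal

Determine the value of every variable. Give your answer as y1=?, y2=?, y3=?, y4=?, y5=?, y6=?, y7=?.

y1 has just one choice, so y1 = white. Strike white from y2, y3, y5.
y2's domain is down to {red}, so y2 = red. So y3 can't be red.
y4 has just one choice, so y4 = green. Remove green from y5.
That leaves y5 = purple. Eliminate purple elsewhere: y3, y6.
y6 must be brown (only option left). Eliminate brown elsewhere: y7.
y3 must be grey (only option left). Eliminate grey elsewhere: y7.
y7 has just one choice, so y7 = teal.

y1=white, y2=red, y3=grey, y4=green, y5=purple, y6=brown, y7=teal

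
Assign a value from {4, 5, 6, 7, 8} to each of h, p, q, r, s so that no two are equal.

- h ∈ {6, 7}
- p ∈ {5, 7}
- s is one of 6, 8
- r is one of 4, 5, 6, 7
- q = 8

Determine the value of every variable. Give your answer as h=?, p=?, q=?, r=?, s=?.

q has just one choice, so q = 8. Eliminate 8 elsewhere: s.
s must be 6 (only option left). So h, r can't be 6.
h has just one choice, so h = 7. Remove 7 from p, r.
p must be 5 (only option left). Eliminate 5 elsewhere: r.
That leaves r = 4.

h=7, p=5, q=8, r=4, s=6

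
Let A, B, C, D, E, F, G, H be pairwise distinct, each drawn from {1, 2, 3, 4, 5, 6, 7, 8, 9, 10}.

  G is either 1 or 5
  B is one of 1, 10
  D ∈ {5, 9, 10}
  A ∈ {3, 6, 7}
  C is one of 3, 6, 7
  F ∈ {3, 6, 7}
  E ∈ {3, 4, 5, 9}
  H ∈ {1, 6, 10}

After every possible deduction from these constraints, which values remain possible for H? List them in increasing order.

1, 10

The 8 variables together cover exactly {1, 3, 4, 5, 6, 7, 9, 10} — 8 values for 8 variables — and 4 appears only in E's list, so E = 4.
Among the 7 still-open variables, 9 fits only D (and all 7 values in {1, 3, 5, 6, 7, 9, 10} must be used), so D = 9.
The 6 still-open variables together cover exactly {1, 3, 5, 6, 7, 10} — 6 values for 6 variables — and 5 appears only in G's list, so G = 5.
The 3 variables A, C, F are confined to {3, 6, 7}, which locks those values in; drop them from H.
No further eliminations apply; H can still be any of 1, 10.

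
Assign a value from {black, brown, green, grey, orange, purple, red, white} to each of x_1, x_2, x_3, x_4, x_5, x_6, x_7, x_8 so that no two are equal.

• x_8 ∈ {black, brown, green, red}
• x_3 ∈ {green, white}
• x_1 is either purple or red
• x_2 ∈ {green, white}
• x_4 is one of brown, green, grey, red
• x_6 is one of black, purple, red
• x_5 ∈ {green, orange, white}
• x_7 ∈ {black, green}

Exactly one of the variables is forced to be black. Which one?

x_7

The 8 variables draw from only 8 values {black, brown, green, grey, orange, purple, red, white}, so each is used; only x_4 can be grey, hence x_4 = grey.
Among the 7 still-open variables, brown fits only x_8 (and all 7 values in {black, brown, green, orange, purple, red, white} must be used), so x_8 = brown.
The 6 still-open variables together cover exactly {black, green, orange, purple, red, white} — 6 values for 6 variables — and orange appears only in x_5's list, so x_5 = orange.
The 2 variables x_2 and x_3 are confined to {green, white}, which locks those values in; drop them from x_7.
So black goes to x_7.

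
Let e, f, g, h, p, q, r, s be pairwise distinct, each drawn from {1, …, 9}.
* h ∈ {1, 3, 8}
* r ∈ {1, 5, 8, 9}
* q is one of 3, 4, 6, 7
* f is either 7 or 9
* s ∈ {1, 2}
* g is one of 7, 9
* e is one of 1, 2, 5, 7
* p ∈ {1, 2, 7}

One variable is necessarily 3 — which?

f and g share exactly the 2 values {7, 9}; by pigeonhole those values go to them, so strike 7, 9 from e, p, q, r.
p and s between them cover only {1, 2} — a naked pair. Remove those values from e, h, r.
e's domain is down to {5}, so e = 5. Eliminate 5 elsewhere: r.
r's domain is down to {8}, so r = 8. So h can't be 8.
So 3 goes to h.

h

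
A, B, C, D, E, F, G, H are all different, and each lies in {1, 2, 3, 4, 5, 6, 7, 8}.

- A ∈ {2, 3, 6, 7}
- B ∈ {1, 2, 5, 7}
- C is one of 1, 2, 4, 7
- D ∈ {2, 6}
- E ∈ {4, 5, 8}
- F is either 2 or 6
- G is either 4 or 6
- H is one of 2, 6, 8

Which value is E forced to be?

The 8 variables together cover exactly {1, 2, 3, 4, 5, 6, 7, 8} — 8 values for 8 variables — and 3 appears only in A's list, so A = 3.
The 2 variables D and F are confined to {2, 6}, which locks those values in; drop them from B, C, G, H.
G has just one choice, so G = 4. So C, E can't be 4.
H has just one choice, so H = 8. Strike 8 from E.
So E = 5.

5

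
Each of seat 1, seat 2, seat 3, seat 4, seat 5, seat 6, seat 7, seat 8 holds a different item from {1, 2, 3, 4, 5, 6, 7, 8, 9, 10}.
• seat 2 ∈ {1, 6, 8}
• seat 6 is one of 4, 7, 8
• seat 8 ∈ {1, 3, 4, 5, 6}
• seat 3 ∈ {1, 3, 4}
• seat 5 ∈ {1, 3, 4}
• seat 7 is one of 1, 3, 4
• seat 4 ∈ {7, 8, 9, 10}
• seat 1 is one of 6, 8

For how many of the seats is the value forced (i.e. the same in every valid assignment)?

The 3 variables seat 3, seat 5, seat 7 are confined to {1, 3, 4}, which locks those values in; drop them from seat 2, seat 6, seat 8.
seat 1 and seat 2 between them cover only {6, 8} — a naked pair. Remove those values from seat 4, seat 6, seat 8.
seat 6 has just one choice, so seat 6 = 7. Strike 7 from seat 4.
seat 8's domain is down to {5}, so seat 8 = 5.
Determined: seat 6=7, seat 8=5. The other seats each still have more than one consistent value. That makes 2.

2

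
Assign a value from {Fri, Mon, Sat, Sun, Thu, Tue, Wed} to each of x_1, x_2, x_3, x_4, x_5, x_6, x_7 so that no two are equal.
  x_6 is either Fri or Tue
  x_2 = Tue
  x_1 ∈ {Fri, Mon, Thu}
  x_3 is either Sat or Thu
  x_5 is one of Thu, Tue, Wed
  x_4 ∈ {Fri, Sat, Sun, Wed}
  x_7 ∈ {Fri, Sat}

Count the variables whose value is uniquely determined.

x_2 must be Tue (only option left). Strike Tue from x_5, x_6.
x_6's domain is down to {Fri}, so x_6 = Fri. Eliminate Fri elsewhere: x_1, x_4, x_7.
x_7 must be Sat (only option left). Remove Sat from x_3, x_4.
x_3 has just one choice, so x_3 = Thu. Remove Thu from x_1, x_5.
That leaves x_5 = Wed. So x_4 can't be Wed.
That leaves x_1 = Mon.
x_4's domain is down to {Sun}, so x_4 = Sun.
Every variable is fixed: x_1=Mon, x_2=Tue, x_3=Thu, x_4=Sun, x_5=Wed, x_6=Fri, x_7=Sat. That makes 7.

7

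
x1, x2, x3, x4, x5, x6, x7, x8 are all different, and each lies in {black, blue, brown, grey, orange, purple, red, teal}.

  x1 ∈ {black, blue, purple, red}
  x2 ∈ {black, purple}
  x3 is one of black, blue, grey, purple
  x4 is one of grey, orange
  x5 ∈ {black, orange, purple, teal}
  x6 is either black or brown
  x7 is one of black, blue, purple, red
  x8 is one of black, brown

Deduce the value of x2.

purple

The 8 variables together cover exactly {black, blue, brown, grey, orange, purple, red, teal} — 8 values for 8 variables — and teal appears only in x5's list, so x5 = teal.
Among the 7 still-open variables, orange fits only x4 (and all 7 values in {black, blue, brown, grey, orange, purple, red} must be used), so x4 = orange.
The 6 still-open variables together cover exactly {black, blue, brown, grey, purple, red} — 6 values for 6 variables — and grey appears only in x3's list, so x3 = grey.
x6 and x8 share exactly the 2 values {black, brown}; by pigeonhole those values go to them, so strike black, brown from x1, x2, x7.
So x2 = purple.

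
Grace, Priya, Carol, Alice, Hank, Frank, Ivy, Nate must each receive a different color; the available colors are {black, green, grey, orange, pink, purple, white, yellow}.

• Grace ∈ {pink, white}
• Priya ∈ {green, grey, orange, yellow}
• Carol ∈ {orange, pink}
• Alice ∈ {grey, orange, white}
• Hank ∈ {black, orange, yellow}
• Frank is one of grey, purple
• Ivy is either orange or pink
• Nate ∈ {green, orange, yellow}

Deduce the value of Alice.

grey

The 8 variables draw from only 8 values {black, green, grey, orange, pink, purple, white, yellow}, so each is used; only Hank can be black, hence Hank = black.
Among the 7 still-open variables, purple fits only Frank (and all 7 values in {green, grey, orange, pink, purple, white, yellow} must be used), so Frank = purple.
Carol and Ivy share exactly the 2 values {orange, pink}; by pigeonhole those values go to them, so strike orange, pink from Grace, Priya, Alice, Nate.
Grace must be white (only option left). Remove white from Alice.
So Alice = grey.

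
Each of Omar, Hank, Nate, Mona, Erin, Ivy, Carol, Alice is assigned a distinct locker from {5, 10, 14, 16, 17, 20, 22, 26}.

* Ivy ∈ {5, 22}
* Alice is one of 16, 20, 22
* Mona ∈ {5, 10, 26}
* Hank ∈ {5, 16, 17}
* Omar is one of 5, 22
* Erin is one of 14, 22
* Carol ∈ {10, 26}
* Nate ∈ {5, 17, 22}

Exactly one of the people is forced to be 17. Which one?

Among the 8 variables, 14 fits only Erin (and all 8 values in {5, 10, 14, 16, 17, 20, 22, 26} must be used), so Erin = 14.
Among the 7 still-open variables, 20 fits only Alice (and all 7 values in {5, 10, 16, 17, 20, 22, 26} must be used), so Alice = 20.
The 6 still-open variables together cover exactly {5, 10, 16, 17, 22, 26} — 6 values for 6 variables — and 16 appears only in Hank's list, so Hank = 16.
The 5 still-open variables together cover exactly {5, 10, 17, 22, 26} — 5 values for 5 variables — and 17 appears only in Nate's list, so Nate = 17.

Nate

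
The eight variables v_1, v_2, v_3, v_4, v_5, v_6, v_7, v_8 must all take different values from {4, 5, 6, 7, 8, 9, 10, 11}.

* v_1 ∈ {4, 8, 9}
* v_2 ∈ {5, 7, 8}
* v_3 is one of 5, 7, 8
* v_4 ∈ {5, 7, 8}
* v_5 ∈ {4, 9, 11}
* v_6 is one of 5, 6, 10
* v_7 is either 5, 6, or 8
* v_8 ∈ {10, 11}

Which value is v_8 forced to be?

The 3 variables v_2, v_3, v_4 are confined to {5, 7, 8}, which locks those values in; drop them from v_1, v_6, v_7.
v_7 has just one choice, so v_7 = 6. So v_6 can't be 6.
v_6 has just one choice, so v_6 = 10. Remove 10 from v_8.
So v_8 = 11.

11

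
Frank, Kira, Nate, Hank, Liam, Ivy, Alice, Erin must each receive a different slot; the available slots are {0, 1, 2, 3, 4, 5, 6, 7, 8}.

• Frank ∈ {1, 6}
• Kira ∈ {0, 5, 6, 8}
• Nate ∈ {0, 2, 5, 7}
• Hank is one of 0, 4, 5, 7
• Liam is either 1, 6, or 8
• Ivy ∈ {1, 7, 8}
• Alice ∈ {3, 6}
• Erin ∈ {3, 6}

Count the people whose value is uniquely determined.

Alice and Erin share exactly the 2 values {3, 6}; by pigeonhole those values go to them, so strike 3, 6 from Frank, Kira, Liam.
That leaves Frank = 1. Strike 1 from Liam, Ivy.
Liam's domain is down to {8}, so Liam = 8. Remove 8 from Kira, Ivy.
Ivy has just one choice, so Ivy = 7. So Nate, Hank can't be 7.
Determined: Frank=1, Liam=8, Ivy=7. The other people each still have more than one consistent value. That makes 3.

3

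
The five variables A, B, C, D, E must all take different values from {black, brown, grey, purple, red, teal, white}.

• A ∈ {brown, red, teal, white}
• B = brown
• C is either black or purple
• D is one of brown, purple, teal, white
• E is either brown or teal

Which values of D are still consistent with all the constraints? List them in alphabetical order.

B has just one choice, so B = brown. Remove brown from A, D, E.
That leaves E = teal. So A, D can't be teal.
No further eliminations apply; D can still be any of purple, white.

purple, white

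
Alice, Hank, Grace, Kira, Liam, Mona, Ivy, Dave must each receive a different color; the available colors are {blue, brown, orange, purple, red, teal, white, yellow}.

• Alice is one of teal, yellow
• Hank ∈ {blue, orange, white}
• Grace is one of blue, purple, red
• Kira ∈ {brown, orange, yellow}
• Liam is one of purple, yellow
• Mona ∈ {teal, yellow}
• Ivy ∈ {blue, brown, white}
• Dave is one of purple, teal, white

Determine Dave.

The 8 variables draw from only 8 values {blue, brown, orange, purple, red, teal, white, yellow}, so each is used; only Grace can be red, hence Grace = red.
The 2 variables Alice and Mona are confined to {teal, yellow}, which locks those values in; drop them from Kira, Liam, Dave.
Liam has just one choice, so Liam = purple. Strike purple from Dave.
So Dave = white.

white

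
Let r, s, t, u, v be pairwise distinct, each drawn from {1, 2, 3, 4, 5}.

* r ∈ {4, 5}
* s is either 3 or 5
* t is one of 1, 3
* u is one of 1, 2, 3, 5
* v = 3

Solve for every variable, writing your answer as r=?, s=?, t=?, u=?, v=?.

r=4, s=5, t=1, u=2, v=3

v has just one choice, so v = 3. Remove 3 from s, t, u.
s has just one choice, so s = 5. So r, u can't be 5.
That leaves t = 1. Strike 1 from u.
u has just one choice, so u = 2.
r has just one choice, so r = 4.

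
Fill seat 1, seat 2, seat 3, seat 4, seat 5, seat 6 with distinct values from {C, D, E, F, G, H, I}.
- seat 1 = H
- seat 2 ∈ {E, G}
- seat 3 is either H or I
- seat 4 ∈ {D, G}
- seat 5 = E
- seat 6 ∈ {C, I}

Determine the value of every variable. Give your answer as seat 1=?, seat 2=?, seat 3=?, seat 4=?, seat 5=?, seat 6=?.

seat 1 must be H (only option left). Eliminate H elsewhere: seat 3.
seat 3 has just one choice, so seat 3 = I. Strike I from seat 6.
That leaves seat 5 = E. Eliminate E elsewhere: seat 2.
That leaves seat 6 = C.
That leaves seat 2 = G. Eliminate G elsewhere: seat 4.
seat 4 has just one choice, so seat 4 = D.

seat 1=H, seat 2=G, seat 3=I, seat 4=D, seat 5=E, seat 6=C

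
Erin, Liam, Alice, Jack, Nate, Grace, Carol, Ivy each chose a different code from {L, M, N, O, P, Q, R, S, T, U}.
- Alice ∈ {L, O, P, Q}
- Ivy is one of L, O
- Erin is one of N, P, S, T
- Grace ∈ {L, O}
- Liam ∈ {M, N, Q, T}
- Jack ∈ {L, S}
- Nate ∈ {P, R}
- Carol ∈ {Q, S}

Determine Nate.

Grace and Ivy share exactly the 2 values {L, O}; by pigeonhole those values go to them, so strike L, O from Alice, Jack.
That leaves Jack = S. Eliminate S elsewhere: Erin, Carol.
Carol has just one choice, so Carol = Q. Strike Q from Liam, Alice.
Alice's domain is down to {P}, so Alice = P. Remove P from Erin, Nate.
So Nate = R.

R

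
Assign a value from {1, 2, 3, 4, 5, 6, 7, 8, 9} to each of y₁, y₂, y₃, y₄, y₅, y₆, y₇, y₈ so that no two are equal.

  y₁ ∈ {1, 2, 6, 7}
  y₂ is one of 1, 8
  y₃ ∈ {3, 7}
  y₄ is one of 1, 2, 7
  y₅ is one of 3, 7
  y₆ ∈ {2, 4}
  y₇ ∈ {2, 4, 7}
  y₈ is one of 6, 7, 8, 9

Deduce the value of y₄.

1

The 8 variables draw from only 8 values {1, 2, 3, 4, 6, 7, 8, 9}, so each is used; only y₈ can be 9, hence y₈ = 9.
The 7 still-open variables draw from only 7 values {1, 2, 3, 4, 6, 7, 8}, so each is used; only y₁ can be 6, hence y₁ = 6.
Among the 6 still-open variables, 8 fits only y₂ (and all 6 values in {1, 2, 3, 4, 7, 8} must be used), so y₂ = 8.
Among the 5 still-open variables, 1 fits only y₄ (and all 5 values in {1, 2, 3, 4, 7} must be used), so y₄ = 1.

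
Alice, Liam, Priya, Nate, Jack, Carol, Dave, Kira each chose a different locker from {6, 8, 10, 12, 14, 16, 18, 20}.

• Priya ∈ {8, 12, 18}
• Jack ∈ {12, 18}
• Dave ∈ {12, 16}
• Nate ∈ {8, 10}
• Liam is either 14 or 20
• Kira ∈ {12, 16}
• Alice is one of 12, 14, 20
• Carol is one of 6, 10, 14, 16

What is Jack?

18

The 8 variables draw from only 8 values {6, 8, 10, 12, 14, 16, 18, 20}, so each is used; only Carol can be 6, hence Carol = 6.
The 7 still-open variables draw from only 7 values {8, 10, 12, 14, 16, 18, 20}, so each is used; only Nate can be 10, hence Nate = 10.
The 6 still-open variables together cover exactly {8, 12, 14, 16, 18, 20} — 6 values for 6 variables — and 8 appears only in Priya's list, so Priya = 8.
The 5 still-open variables draw from only 5 values {12, 14, 16, 18, 20}, so each is used; only Jack can be 18, hence Jack = 18.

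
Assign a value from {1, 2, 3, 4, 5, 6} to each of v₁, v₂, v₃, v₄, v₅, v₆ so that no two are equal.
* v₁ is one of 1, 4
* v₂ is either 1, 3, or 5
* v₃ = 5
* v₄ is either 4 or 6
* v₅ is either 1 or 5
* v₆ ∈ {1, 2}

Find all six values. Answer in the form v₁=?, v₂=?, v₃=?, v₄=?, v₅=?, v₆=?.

v₃ has just one choice, so v₃ = 5. Strike 5 from v₂, v₅.
v₅ must be 1 (only option left). Strike 1 from v₁, v₂, v₆.
v₆'s domain is down to {2}, so v₆ = 2.
v₁ has just one choice, so v₁ = 4. So v₄ can't be 4.
v₂ has just one choice, so v₂ = 3.
That leaves v₄ = 6.

v₁=4, v₂=3, v₃=5, v₄=6, v₅=1, v₆=2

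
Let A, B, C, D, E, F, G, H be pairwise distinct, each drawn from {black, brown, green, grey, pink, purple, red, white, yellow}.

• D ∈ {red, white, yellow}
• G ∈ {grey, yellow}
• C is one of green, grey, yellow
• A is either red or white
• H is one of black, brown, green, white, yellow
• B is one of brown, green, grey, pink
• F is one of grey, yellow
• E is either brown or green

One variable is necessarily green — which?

The 8 variables together cover exactly {black, brown, green, grey, pink, red, white, yellow} — 8 values for 8 variables — and black appears only in H's list, so H = black.
Among the 7 still-open variables, pink fits only B (and all 7 values in {brown, green, grey, pink, red, white, yellow} must be used), so B = pink.
The 6 still-open variables together cover exactly {brown, green, grey, red, white, yellow} — 6 values for 6 variables — and brown appears only in E's list, so E = brown.
The 5 still-open variables draw from only 5 values {green, grey, red, white, yellow}, so each is used; only C can be green, hence C = green.

C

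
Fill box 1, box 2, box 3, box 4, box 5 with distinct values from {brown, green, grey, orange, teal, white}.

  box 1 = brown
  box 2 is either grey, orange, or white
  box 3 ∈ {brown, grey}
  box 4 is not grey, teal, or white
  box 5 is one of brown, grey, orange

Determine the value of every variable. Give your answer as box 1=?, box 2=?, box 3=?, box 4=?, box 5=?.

box 1 has just one choice, so box 1 = brown. Eliminate brown elsewhere: box 3, box 4, box 5.
box 3's domain is down to {grey}, so box 3 = grey. Strike grey from box 2, box 5.
box 5's domain is down to {orange}, so box 5 = orange. Eliminate orange elsewhere: box 2, box 4.
box 2 has just one choice, so box 2 = white.
That leaves box 4 = green.

box 1=brown, box 2=white, box 3=grey, box 4=green, box 5=orange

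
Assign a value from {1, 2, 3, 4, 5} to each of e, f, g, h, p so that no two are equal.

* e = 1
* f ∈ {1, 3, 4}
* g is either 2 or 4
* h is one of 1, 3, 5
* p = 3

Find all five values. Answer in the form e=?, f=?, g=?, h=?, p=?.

e must be 1 (only option left). Remove 1 from f, h.
p's domain is down to {3}, so p = 3. Strike 3 from f, h.
f must be 4 (only option left). Remove 4 from g.
g must be 2 (only option left).
h has just one choice, so h = 5.

e=1, f=4, g=2, h=5, p=3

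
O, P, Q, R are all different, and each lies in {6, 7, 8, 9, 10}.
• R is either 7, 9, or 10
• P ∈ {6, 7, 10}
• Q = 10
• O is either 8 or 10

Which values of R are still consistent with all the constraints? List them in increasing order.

Q has just one choice, so Q = 10. Remove 10 from O, P, R.
O's domain is down to {8}, so O = 8.
No further eliminations apply; R can still be any of 7, 9.

7, 9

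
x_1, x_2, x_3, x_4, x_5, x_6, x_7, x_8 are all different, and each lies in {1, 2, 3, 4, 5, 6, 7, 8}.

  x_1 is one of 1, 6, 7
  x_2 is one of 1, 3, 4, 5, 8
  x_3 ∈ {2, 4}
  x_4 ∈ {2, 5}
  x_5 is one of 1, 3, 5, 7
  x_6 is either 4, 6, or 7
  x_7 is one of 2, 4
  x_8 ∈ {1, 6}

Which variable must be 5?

The 8 variables together cover exactly {1, 2, 3, 4, 5, 6, 7, 8} — 8 values for 8 variables — and 8 appears only in x_2's list, so x_2 = 8.
Among the 7 still-open variables, 3 fits only x_5 (and all 7 values in {1, 2, 3, 4, 5, 6, 7} must be used), so x_5 = 3.
Among the 6 still-open variables, 5 fits only x_4 (and all 6 values in {1, 2, 4, 5, 6, 7} must be used), so x_4 = 5.

x_4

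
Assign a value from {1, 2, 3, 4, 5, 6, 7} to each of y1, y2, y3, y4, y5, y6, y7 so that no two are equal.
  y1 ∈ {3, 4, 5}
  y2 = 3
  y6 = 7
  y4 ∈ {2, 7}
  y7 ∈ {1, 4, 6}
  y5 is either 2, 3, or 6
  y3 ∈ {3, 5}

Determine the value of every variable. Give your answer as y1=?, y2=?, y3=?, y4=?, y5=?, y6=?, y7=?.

y1=4, y2=3, y3=5, y4=2, y5=6, y6=7, y7=1

y2 must be 3 (only option left). So y1, y3, y5 can't be 3.
y3 has just one choice, so y3 = 5. So y1 can't be 5.
y6's domain is down to {7}, so y6 = 7. Strike 7 from y4.
y1 must be 4 (only option left). Remove 4 from y7.
y4 must be 2 (only option left). So y5 can't be 2.
That leaves y5 = 6. Remove 6 from y7.
That leaves y7 = 1.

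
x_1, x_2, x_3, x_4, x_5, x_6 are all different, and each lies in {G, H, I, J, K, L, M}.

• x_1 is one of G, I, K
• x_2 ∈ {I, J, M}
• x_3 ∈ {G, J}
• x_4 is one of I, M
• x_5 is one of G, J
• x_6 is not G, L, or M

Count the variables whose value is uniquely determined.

Among the 6 variables, H fits only x_6 (and all 6 values in {G, H, I, J, K, M} must be used), so x_6 = H.
The 5 still-open variables together cover exactly {G, I, J, K, M} — 5 values for 5 variables — and K appears only in x_1's list, so x_1 = K.
The 2 variables x_3 and x_5 are confined to {G, J}, which locks those values in; drop them from x_2.
Determined: x_1=K, x_6=H. The other variables each still have more than one consistent value. That makes 2.

2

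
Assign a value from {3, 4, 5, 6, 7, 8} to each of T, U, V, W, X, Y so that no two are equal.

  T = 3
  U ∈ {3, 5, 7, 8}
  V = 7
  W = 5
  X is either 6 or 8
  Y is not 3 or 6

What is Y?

4

T has just one choice, so T = 3. Eliminate 3 elsewhere: U.
V's domain is down to {7}, so V = 7. Eliminate 7 elsewhere: U, Y.
W has just one choice, so W = 5. Eliminate 5 elsewhere: U, Y.
U must be 8 (only option left). So X, Y can't be 8.
So Y = 4.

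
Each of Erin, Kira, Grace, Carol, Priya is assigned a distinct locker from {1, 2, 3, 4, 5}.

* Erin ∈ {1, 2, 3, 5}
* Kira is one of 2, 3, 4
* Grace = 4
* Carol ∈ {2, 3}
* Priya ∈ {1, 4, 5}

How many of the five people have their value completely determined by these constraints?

1

Grace has just one choice, so Grace = 4. Eliminate 4 elsewhere: Kira, Priya.
The 2 variables Kira and Carol are confined to {2, 3}, which locks those values in; drop them from Erin.
Determined: Grace=4. The other people each still have more than one consistent value. That makes 1.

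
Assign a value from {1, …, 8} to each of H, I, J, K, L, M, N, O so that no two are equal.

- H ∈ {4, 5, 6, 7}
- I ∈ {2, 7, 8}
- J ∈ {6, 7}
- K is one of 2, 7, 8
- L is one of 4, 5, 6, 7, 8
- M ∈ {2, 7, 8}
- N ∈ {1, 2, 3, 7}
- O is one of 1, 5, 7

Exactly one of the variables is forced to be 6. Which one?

Among the 8 variables, 3 fits only N (and all 8 values in {1, 2, 3, 4, 5, 6, 7, 8} must be used), so N = 3.
The 7 still-open variables draw from only 7 values {1, 2, 4, 5, 6, 7, 8}, so each is used; only O can be 1, hence O = 1.
I, K, M share exactly the 3 values {2, 7, 8}; by pigeonhole those values go to them, so strike 2, 7, 8 from H, J, L.
So 6 goes to J.

J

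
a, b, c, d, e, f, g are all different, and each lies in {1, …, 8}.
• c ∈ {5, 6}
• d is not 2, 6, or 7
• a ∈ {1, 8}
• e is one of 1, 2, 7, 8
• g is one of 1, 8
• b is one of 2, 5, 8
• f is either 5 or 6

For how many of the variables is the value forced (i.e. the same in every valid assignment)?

a and g share exactly the 2 values {1, 8}; by pigeonhole those values go to them, so strike 1, 8 from b, d, e.
c and f share exactly the 2 values {5, 6}; by pigeonhole those values go to them, so strike 5, 6 from b, d.
b must be 2 (only option left). So e can't be 2.
e must be 7 (only option left).
Determined: b=2, e=7. The other variables each still have more than one consistent value. That makes 2.

2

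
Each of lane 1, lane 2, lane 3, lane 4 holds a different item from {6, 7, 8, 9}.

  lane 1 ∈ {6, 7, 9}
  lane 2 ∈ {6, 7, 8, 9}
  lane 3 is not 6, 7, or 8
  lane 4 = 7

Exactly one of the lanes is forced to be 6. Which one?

lane 1

lane 3 must be 9 (only option left). Strike 9 from lane 1, lane 2.
lane 4 has just one choice, so lane 4 = 7. Remove 7 from lane 1, lane 2.
So 6 goes to lane 1.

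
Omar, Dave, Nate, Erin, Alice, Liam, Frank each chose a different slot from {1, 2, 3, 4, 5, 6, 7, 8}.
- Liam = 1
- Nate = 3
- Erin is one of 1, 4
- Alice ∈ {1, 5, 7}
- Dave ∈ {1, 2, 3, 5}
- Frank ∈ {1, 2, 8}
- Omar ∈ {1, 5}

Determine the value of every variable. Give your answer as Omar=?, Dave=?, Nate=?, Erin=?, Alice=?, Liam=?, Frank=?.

Nate has just one choice, so Nate = 3. Remove 3 from Dave.
Liam's domain is down to {1}, so Liam = 1. Strike 1 from Omar, Dave, Erin, Alice, Frank.
Omar's domain is down to {5}, so Omar = 5. Remove 5 from Dave, Alice.
Dave must be 2 (only option left). Remove 2 from Frank.
Erin must be 4 (only option left).
Alice must be 7 (only option left).
Frank must be 8 (only option left).

Omar=5, Dave=2, Nate=3, Erin=4, Alice=7, Liam=1, Frank=8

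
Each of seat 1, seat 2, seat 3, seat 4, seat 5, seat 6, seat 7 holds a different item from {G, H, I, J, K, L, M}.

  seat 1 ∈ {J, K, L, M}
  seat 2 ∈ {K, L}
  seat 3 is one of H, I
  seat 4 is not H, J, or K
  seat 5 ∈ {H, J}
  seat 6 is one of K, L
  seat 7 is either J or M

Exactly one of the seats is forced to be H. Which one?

The 7 variables together cover exactly {G, H, I, J, K, L, M} — 7 values for 7 variables — and G appears only in seat 4's list, so seat 4 = G.
The 6 still-open variables draw from only 6 values {H, I, J, K, L, M}, so each is used; only seat 3 can be I, hence seat 3 = I.
Among the 5 still-open variables, H fits only seat 5 (and all 5 values in {H, J, K, L, M} must be used), so seat 5 = H.

seat 5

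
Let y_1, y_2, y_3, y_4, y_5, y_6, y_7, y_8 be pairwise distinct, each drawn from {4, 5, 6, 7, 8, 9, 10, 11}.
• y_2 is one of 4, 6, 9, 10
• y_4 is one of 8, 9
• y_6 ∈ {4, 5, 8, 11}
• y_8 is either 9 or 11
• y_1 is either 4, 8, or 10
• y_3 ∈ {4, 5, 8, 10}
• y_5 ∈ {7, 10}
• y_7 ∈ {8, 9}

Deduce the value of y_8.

11

The 8 variables draw from only 8 values {4, 5, 6, 7, 8, 9, 10, 11}, so each is used; only y_2 can be 6, hence y_2 = 6.
Among the 7 still-open variables, 7 fits only y_5 (and all 7 values in {4, 5, 7, 8, 9, 10, 11} must be used), so y_5 = 7.
y_4 and y_7 between them cover only {8, 9} — a naked pair. Remove those values from y_1, y_3, y_6, y_8.
So y_8 = 11.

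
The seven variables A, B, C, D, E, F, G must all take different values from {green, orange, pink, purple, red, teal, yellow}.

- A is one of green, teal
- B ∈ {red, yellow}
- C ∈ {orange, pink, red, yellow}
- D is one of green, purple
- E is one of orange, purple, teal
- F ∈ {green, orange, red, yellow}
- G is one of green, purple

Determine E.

The 7 variables draw from only 7 values {green, orange, pink, purple, red, teal, yellow}, so each is used; only C can be pink, hence C = pink.
D and G between them cover only {green, purple} — a naked pair. Remove those values from A, E, F.
A has just one choice, so A = teal. So E can't be teal.
So E = orange.

orange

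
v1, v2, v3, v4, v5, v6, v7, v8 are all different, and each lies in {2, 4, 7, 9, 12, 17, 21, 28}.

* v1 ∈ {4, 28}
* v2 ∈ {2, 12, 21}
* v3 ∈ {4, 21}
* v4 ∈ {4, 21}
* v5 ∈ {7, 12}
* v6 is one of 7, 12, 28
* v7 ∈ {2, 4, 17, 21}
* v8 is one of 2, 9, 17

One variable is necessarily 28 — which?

Among the 8 variables, 9 fits only v8 (and all 8 values in {2, 4, 7, 9, 12, 17, 21, 28} must be used), so v8 = 9.
Among the 7 still-open variables, 17 fits only v7 (and all 7 values in {2, 4, 7, 12, 17, 21, 28} must be used), so v7 = 17.
The 6 still-open variables together cover exactly {2, 4, 7, 12, 21, 28} — 6 values for 6 variables — and 2 appears only in v2's list, so v2 = 2.
v3 and v4 between them cover only {4, 21} — a naked pair. Remove those values from v1.
So 28 goes to v1.

v1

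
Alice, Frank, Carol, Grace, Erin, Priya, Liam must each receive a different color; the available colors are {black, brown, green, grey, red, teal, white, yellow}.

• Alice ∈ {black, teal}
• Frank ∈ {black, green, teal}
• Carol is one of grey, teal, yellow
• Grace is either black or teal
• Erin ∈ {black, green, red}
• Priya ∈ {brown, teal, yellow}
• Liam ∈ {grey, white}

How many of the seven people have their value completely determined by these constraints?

The 2 variables Alice and Grace are confined to {black, teal}, which locks those values in; drop them from Frank, Carol, Erin, Priya.
That leaves Frank = green. Eliminate green elsewhere: Erin.
Erin's domain is down to {red}, so Erin = red.
Determined: Frank=green, Erin=red. The other people each still have more than one consistent value. That makes 2.

2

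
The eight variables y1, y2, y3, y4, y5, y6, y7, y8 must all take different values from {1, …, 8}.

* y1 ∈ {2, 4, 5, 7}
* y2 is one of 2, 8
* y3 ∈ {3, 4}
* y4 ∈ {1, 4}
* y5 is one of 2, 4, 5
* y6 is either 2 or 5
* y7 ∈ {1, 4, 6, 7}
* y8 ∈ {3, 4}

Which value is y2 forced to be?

The 8 variables draw from only 8 values {1, 2, 3, 4, 5, 6, 7, 8}, so each is used; only y7 can be 6, hence y7 = 6.
The 7 still-open variables draw from only 7 values {1, 2, 3, 4, 5, 7, 8}, so each is used; only y4 can be 1, hence y4 = 1.
Among the 6 still-open variables, 7 fits only y1 (and all 6 values in {2, 3, 4, 5, 7, 8} must be used), so y1 = 7.
The 5 still-open variables together cover exactly {2, 3, 4, 5, 8} — 5 values for 5 variables — and 8 appears only in y2's list, so y2 = 8.

8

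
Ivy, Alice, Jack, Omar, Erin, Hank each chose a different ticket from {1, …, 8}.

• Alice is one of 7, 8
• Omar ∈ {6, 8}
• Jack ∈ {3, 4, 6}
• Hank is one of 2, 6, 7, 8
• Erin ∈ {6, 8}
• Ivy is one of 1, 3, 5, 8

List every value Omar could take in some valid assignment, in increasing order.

6, 8

The 2 variables Omar and Erin are confined to {6, 8}, which locks those values in; drop them from Ivy, Alice, Jack, Hank.
Alice has just one choice, so Alice = 7. Remove 7 from Hank.
Hank's domain is down to {2}, so Hank = 2.
No further eliminations apply; Omar can still be any of 6, 8.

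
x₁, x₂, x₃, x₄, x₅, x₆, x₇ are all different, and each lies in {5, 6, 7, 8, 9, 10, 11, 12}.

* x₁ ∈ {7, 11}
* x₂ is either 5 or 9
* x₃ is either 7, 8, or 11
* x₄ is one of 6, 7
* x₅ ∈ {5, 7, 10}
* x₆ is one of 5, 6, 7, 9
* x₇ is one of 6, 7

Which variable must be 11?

x₁

The 7 variables together cover exactly {5, 6, 7, 8, 9, 10, 11} — 7 values for 7 variables — and 8 appears only in x₃'s list, so x₃ = 8.
Among the 6 still-open variables, 10 fits only x₅ (and all 6 values in {5, 6, 7, 9, 10, 11} must be used), so x₅ = 10.
The 5 still-open variables draw from only 5 values {5, 6, 7, 9, 11}, so each is used; only x₁ can be 11, hence x₁ = 11.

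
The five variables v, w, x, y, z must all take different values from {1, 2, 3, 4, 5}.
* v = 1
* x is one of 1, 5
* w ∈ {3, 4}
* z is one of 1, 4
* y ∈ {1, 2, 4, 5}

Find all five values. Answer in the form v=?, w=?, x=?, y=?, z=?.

v=1, w=3, x=5, y=2, z=4

v must be 1 (only option left). So x, y, z can't be 1.
x has just one choice, so x = 5. Eliminate 5 elsewhere: y.
z must be 4 (only option left). Remove 4 from w, y.
w's domain is down to {3}, so w = 3.
y's domain is down to {2}, so y = 2.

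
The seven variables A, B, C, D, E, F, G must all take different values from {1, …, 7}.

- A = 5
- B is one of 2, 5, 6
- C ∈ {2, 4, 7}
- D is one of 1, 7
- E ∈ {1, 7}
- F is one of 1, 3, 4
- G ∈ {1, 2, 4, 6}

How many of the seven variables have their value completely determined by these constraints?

A's domain is down to {5}, so A = 5. Strike 5 from B.
Among the 6 still-open variables, 3 fits only F (and all 6 values in {1, 2, 3, 4, 6, 7} must be used), so F = 3.
The 2 variables D and E are confined to {1, 7}, which locks those values in; drop them from C, G.
Determined: A=5, F=3. The other variables each still have more than one consistent value. That makes 2.

2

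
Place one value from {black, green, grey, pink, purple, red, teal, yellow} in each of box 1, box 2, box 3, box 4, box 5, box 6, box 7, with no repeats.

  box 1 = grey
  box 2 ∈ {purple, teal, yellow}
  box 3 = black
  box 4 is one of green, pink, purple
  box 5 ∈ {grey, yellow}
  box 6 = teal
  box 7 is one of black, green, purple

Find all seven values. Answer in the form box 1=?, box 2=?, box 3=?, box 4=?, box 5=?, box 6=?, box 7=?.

box 1 must be grey (only option left). Strike grey from box 5.
box 3's domain is down to {black}, so box 3 = black. So box 7 can't be black.
That leaves box 5 = yellow. Strike yellow from box 2.
box 6 must be teal (only option left). Eliminate teal elsewhere: box 2.
box 2 must be purple (only option left). Remove purple from box 4, box 7.
box 7 must be green (only option left). Remove green from box 4.
That leaves box 4 = pink.

box 1=grey, box 2=purple, box 3=black, box 4=pink, box 5=yellow, box 6=teal, box 7=green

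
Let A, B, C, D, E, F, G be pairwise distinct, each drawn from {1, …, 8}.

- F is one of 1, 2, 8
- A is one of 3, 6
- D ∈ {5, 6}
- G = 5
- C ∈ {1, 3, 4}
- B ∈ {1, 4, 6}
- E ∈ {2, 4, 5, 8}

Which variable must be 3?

G's domain is down to {5}, so G = 5. Remove 5 from D, E.
D must be 6 (only option left). Strike 6 from A, B.
So 3 goes to A.

A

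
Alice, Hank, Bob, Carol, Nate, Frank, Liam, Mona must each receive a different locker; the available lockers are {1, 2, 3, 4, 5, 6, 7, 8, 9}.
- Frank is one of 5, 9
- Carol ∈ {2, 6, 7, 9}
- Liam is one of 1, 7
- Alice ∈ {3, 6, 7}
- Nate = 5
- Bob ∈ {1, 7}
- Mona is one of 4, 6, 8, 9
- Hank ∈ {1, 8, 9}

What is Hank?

Nate must be 5 (only option left). So Frank can't be 5.
That leaves Frank = 9. Strike 9 from Hank, Carol, Mona.
Bob and Liam share exactly the 2 values {1, 7}; by pigeonhole those values go to them, so strike 1, 7 from Alice, Hank, Carol.
So Hank = 8.

8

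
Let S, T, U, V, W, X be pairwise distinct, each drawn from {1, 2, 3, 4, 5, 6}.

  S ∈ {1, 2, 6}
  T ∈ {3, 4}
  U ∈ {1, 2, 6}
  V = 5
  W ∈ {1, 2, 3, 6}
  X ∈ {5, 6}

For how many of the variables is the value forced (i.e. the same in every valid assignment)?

4

V has just one choice, so V = 5. Remove 5 from X.
That leaves X = 6. Eliminate 6 elsewhere: S, U, W.
The 4 still-open variables together cover exactly {1, 2, 3, 4} — 4 values for 4 variables — and 4 appears only in T's list, so T = 4.
The 3 still-open variables together cover exactly {1, 2, 3} — 3 values for 3 variables — and 3 appears only in W's list, so W = 3.
Determined: T=4, V=5, W=3, X=6. The other variables each still have more than one consistent value. That makes 4.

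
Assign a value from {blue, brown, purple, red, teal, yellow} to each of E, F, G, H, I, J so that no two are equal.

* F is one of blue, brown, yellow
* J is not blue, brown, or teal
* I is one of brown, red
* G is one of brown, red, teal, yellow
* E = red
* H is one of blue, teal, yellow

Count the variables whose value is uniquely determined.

E must be red (only option left). Remove red from G, I, J.
That leaves I = brown. So F, G can't be brown.
Among the 4 still-open variables, purple fits only J (and all 4 values in {blue, purple, teal, yellow} must be used), so J = purple.
Determined: E=red, I=brown, J=purple. The other variables each still have more than one consistent value. That makes 3.

3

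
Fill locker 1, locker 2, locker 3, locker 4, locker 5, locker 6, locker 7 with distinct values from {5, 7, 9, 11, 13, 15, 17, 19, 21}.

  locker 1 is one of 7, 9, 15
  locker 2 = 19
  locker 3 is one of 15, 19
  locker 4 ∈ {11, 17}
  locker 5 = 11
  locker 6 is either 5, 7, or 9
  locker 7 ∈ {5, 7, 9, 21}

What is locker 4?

locker 2 must be 19 (only option left). Strike 19 from locker 3.
locker 3 must be 15 (only option left). Eliminate 15 elsewhere: locker 1.
locker 5's domain is down to {11}, so locker 5 = 11. Eliminate 11 elsewhere: locker 4.
So locker 4 = 17.

17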